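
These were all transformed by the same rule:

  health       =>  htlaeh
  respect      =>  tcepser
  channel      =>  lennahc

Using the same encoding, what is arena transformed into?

anera

The output letters match the input read backwards: health reversed is htlaeh. It's just the letters in reverse order.
Applying it to arena: reverse → anera.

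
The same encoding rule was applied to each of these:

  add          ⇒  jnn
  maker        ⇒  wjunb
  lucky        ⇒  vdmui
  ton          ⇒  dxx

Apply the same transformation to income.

rxmxwn

The shift depends on letter class: consonant d→n is +10, but vowel a→j is +9. Two shifts are in play — +9 for a/e/i/o/u, +10 for every other letter.
Applying it to income: i(vowel)+9=r, n(cons)+10=x, c(cons)+10=m, o(vowel)+9=x, m(cons)+10=w, e(vowel)+9=n.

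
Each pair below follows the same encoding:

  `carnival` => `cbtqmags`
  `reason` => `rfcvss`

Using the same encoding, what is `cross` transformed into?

In carnival: c→c is +0, a→b is +1, r→t is +2, n→q is +3 — the shift increases by 1 each position. Letter i (0-indexed) is shifted by i+0, so successive shifts are 0, 1, 2, ….
Applying it to cross: c+0=c, r+1=s, o+2=q, s+3=v, s+4=w.

csqvw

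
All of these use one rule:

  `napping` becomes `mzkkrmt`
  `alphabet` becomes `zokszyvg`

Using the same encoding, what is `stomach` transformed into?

hglnzxs

Letters are reflected about the middle of the alphabet (position → 25−position): Atbash.
On stomach: s↔h, t↔g, o↔l, m↔n, a↔z, c↔x, h↔s.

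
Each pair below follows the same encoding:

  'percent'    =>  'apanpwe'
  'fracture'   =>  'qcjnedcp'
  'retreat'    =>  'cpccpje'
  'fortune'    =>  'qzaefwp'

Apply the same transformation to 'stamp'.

Shifts by position in percent: pos 0: p→a (+11), pos 1: e→p (+11), pos 2: r→a (+9), pos 3: c→n (+11), pos 4: e→p (+11), pos 5: n→w (+9) — repeating every 3. It's a Vigenère-style cipher with numeric key [11,11,9]: position i shifts by key[i mod 3].
Applying it to stamp: s+11=d, t+11=e, a+9=j, m+11=x, p+11=a.

dejxa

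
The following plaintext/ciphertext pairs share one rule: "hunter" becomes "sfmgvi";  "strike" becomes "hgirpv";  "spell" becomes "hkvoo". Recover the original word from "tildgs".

growth

This is the alphabet-reversal cipher (Atbash): a becomes z, b becomes y, etc.
Undoing it on tildgs: t↔g, i↔r, l↔o, d↔w, g↔t, s↔h.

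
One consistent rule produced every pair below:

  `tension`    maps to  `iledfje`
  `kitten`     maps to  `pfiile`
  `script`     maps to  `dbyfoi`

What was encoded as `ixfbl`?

t(19)→i(8) and e(4)→l(11) fit y≡5x+17 (mod 26); the inverse of 5 mod 26 is 21. Treating letters as 0–25, the rule is x ↦ 5x + 17 (mod 26).
Decoding ixfbl: i(8)→21·(8−17)≡19=t; x(23)→21·(23−17)≡22=w; f(5)→21·(5−17)≡8=i; b(1)→21·(1−17)≡2=c; l(11)→21·(11−17)≡4=e (all mod 26).

twice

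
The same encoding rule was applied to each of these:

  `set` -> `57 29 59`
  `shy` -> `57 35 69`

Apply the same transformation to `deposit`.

s(#19)→57 and e(#5)→29: differences scale by 2, so n = 2·pos + 19. Each letter becomes 2×(its alphabet position, a=1..z=26) + 19.
On deposit: d=4→27, e=5→29, p=16→51, o=15→49, s=19→57, i=9→37, t=20→59.

27 29 51 49 57 37 59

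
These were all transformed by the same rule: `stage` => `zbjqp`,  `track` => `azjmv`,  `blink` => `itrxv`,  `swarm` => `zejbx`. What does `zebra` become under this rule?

gmkbl

The shift increases by 1 at each position, starting from +7: 7, 8, 9, ….
For zebra: z+7=g, e+8=m, b+9=k, r+10=b, a+11=l.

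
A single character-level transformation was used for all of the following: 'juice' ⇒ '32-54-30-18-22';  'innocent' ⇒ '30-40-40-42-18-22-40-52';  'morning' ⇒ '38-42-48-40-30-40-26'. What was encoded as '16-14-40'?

ban

With a=1..z=26, the number is 2·pos + 12.
Reversing it on 16-14-40: 16→(16−12)÷2=2=b, 14→(14−12)÷2=1=a, 40→(40−12)÷2=14=n.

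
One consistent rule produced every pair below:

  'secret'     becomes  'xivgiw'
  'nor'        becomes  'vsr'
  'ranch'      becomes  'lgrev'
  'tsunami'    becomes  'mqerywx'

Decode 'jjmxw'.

The output letters match the input read backwards, each shifted +4: secret reversed is terces. Two steps: reverse the string, then apply a Caesar shift of +4.
Reversing it on jjmxw: shift back: j−4=f, j−4=f, m−4=i, x−4=t, w−4=s → ffits; then reverse → stiff.

stiff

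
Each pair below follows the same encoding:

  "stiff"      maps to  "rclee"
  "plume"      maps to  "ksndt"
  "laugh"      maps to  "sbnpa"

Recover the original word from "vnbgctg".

quarter

s(18)→r(17) and t(19)→c(2) fit y≡11x+1 (mod 26); the inverse of 11 mod 26 is 19. This is an affine cipher: with a=0,…,z=25, each position x becomes (11x+1) mod 26.
Decoding vnbgctg: v(21)→19·(21−1)≡16=q; n(13)→19·(13−1)≡20=u; b(1)→19·(1−1)≡0=a; g(6)→19·(6−1)≡17=r; c(2)→19·(2−1)≡19=t; t(19)→19·(19−1)≡4=e; g(6)→19·(6−1)≡17=r (all mod 26).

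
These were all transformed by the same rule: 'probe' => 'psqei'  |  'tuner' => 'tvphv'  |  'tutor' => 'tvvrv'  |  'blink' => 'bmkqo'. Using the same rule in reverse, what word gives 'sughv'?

steer

Letter i (0-indexed) is shifted by i+0, so successive shifts are 0, 1, 2, ….
Reversing it on sughv: s−0=s, u−1=t, g−2=e, h−3=e, v−4=r.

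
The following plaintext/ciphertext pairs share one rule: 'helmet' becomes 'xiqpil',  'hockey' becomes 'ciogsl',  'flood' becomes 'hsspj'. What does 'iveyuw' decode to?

The output letters match the input read backwards, each shifted +4: helmet reversed is temleh. Two steps: reverse the string, then apply a Caesar shift of +4.
Reversing it on iveyuw: shift back: i−4=e, v−4=r, e−4=a, y−4=u, u−4=q, w−4=s → erauqs; then reverse → square.

square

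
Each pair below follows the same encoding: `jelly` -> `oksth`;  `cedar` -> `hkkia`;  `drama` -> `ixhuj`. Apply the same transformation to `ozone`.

In jelly: j→o is +5, e→k is +6, l→s is +7, l→t is +8 — the shift increases by 1 each position. Each letter shifts forward by (position + 5), i.e. 5, 6, 7, … — the shift grows by one for each successive letter.
Applying it to ozone: o+5=t, z+6=f, o+7=v, n+8=v, e+9=n.

tfvvn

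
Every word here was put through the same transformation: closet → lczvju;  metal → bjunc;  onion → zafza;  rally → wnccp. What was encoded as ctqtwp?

luxury

c(2)→l(11) and l(11)→c(2) fit y≡25x+13 (mod 26); the inverse of 25 mod 26 is 25. This is an affine cipher: with a=0,…,z=25, each position x becomes (25x+13) mod 26.
Undoing it on ctqtwp: c(2)→25·(2−13)≡11=l; t(19)→25·(19−13)≡20=u; q(16)→25·(16−13)≡23=x; t(19)→25·(19−13)≡20=u; w(22)→25·(22−13)≡17=r; p(15)→25·(15−13)≡24=y (all mod 26).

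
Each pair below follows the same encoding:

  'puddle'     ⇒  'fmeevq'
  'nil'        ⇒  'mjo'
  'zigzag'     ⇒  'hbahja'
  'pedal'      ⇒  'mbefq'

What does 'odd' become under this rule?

eep

The output letters match the input read backwards, each shifted +1: puddle reversed is elddup. The word is reversed, then every letter is shifted forward by 1.
Applying it to odd: reverse → ddo; then shift: d+1=e, d+1=e, o+1=p.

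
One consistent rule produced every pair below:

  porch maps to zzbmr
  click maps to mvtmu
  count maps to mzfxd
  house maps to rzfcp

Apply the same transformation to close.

mvzcp

The shift depends on letter class: consonant p→z is +10, but vowel o→z is +11. Two shifts are in play — +11 for a/e/i/o/u, +10 for every other letter.
Applying it to close: c(cons)+10=m, l(cons)+10=v, o(vowel)+11=z, s(cons)+10=c, e(vowel)+11=p.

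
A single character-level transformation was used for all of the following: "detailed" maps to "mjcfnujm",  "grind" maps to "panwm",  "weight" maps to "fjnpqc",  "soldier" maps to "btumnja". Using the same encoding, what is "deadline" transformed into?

The shift depends on letter class: consonant d→m is +9, but vowel e→j is +5. Two shifts are in play — +5 for a/e/i/o/u, +9 for every other letter.
Applying it to deadline: d(cons)+9=m, e(vowel)+5=j, a(vowel)+5=f, d(cons)+9=m, l(cons)+9=u, i(vowel)+5=n, n(cons)+9=w, e(vowel)+5=j.

mjfmunwj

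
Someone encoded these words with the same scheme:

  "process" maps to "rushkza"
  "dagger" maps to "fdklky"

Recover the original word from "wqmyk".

In process: p→r is +2, r→u is +3, o→s is +4, c→h is +5 — the shift increases by 1 each position. The shift increases by 1 at each position, starting from +2: 2, 3, 4, ….
Reversing it on wqmyk: w−2=u, q−3=n, m−4=i, y−5=t, k−6=e.

unite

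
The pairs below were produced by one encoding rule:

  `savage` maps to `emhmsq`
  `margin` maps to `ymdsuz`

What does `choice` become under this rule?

Compare letters: s→e is +12, a→m is +12, v→h is +12 — a constant shift. This is a Caesar cipher with shift 12.
On choice: c+12=o, h+12=t, o+12=a, i+12=u, c+12=o, e+12=q.

otauoq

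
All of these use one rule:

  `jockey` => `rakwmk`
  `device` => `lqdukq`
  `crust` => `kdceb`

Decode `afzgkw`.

Shifts by position in jockey: pos 0: j→r (+8), pos 1: o→a (+12), pos 2: c→k (+8), pos 3: k→w (+12) — repeating every 2. It's a Vigenère-style cipher with numeric key [8,12]: position i shifts by key[i mod 2].
Decoding afzgkw: a−8=s, f−12=t, z−8=r, g−12=u, k−8=c, w−12=k.

struck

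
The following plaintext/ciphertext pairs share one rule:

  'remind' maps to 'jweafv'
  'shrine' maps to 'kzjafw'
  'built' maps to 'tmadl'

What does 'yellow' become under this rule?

Compare letters: r→j is +18, e→w is +18, m→e is +18 — a constant shift. It's a constant shift of +18 (ROT18).
Applying it to yellow: y+18=q, e+18=w, l+18=d, l+18=d, o+18=g, w+18=o.

qwddgo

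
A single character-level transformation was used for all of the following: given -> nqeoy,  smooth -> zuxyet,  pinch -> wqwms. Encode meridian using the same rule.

tmasounb

In given: g→n is +7, i→q is +8, v→e is +9, e→o is +10 — the shift increases by 1 each position. Letter i (0-indexed) is shifted by i+7, so successive shifts are 7, 8, 9, ….
On meridian: m+7=t, e+8=m, r+9=a, i+10=s, d+11=o, i+12=u, a+13=n, n+14=b.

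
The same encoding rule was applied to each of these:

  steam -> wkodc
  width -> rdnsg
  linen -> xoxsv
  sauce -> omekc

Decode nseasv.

The output letters match the input read backwards, each shifted +10: steam reversed is maets. Read the word backwards and shift each letter +10.
Decoding nseasv: shift back: n−10=d, s−10=i, e−10=u, a−10=q, s−10=i, v−10=l → diuqil; then reverse → liquid.

liquid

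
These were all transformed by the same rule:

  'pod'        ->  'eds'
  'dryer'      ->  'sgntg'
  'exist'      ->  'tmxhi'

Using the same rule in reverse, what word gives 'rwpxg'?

Compare letters: p→e is +15, o→d is +15, d→s is +15 — a constant shift. Each letter is shifted forward by 15 in the alphabet (a Caesar shift of +15).
Undoing it on rwpxg: r−15=c, w−15=h, p−15=a, x−15=i, g−15=r.

chair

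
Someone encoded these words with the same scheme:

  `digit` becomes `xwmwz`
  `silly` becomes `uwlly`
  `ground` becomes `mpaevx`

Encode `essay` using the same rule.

cuuiy

d(3)→x(23) and i(8)→w(22) fit y≡5x+8 (mod 26); the inverse of 5 mod 26 is 21. Each letter's alphabet position (a=0..z=25) is mapped through 5·x+8 mod 26 — an affine cipher.
Applying it to essay: e(4)→5·4+8≡2=c; s(18)→5·18+8≡20=u; s(18)→5·18+8≡20=u; a(0)→5·0+8≡8=i; y(24)→5·24+8≡24=y (all mod 26).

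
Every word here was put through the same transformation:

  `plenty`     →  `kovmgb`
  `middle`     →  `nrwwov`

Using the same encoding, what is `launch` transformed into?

ozfmxs

Each pair mirrors across the alphabet (p↔k, l↔o, e↔v): positions sum to 25. This is the alphabet-reversal cipher (Atbash): a becomes z, b becomes y, etc.
For launch: l↔o, a↔z, u↔f, n↔m, c↔x, h↔s.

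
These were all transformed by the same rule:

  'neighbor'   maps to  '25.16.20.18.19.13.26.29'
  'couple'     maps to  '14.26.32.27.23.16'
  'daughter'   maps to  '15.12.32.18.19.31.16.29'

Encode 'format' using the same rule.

Each letter is replaced by its alphabet position (a=1..z=26) + 11.
For format: f=6→17, o=15→26, r=18→29, m=13→24, a=1→12, t=20→31.

17.26.29.24.12.31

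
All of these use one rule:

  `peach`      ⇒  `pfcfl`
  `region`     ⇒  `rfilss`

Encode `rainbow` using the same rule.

In peach: p→p is +0, e→f is +1, a→c is +2, c→f is +3 — the shift increases by 1 each position. Each letter shifts forward by its position index (0, 1, 2, …) — the shift grows by one for each successive letter.
Applying it to rainbow: r+0=r, a+1=b, i+2=k, n+3=q, b+4=f, o+5=t, w+6=c.

rbkqftc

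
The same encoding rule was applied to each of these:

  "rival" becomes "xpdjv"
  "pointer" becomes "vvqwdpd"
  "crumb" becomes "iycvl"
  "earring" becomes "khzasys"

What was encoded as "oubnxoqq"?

intended

Letter i (0-indexed) is shifted by i+6, so successive shifts are 6, 7, 8, ….
Reversing it on oubnxoqq: o−6=i, u−7=n, b−8=t, n−9=e, x−10=n, o−11=d, q−12=e, q−13=d.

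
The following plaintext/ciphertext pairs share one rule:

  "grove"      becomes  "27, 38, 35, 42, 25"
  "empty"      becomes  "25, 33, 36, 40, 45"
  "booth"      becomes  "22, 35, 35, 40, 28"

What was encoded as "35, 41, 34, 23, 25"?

The number is (letter's place in the alphabet, a=1) + 20.
Undoing it on 35, 41, 34, 23, 25: 35→(35−20)÷1=15=o, 41→(41−20)÷1=21=u, 34→(34−20)÷1=14=n, 23→(23−20)÷1=3=c, 25→(25−20)÷1=5=e.

ounce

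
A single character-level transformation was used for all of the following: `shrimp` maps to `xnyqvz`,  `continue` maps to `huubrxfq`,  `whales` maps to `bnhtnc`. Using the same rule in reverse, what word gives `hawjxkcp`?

cupboard

In shrimp: s→x is +5, h→n is +6, r→y is +7, i→q is +8 — the shift increases by 1 each position. Letter i (0-indexed) is shifted by i+5, so successive shifts are 5, 6, 7, ….
Decoding hawjxkcp: h−5=c, a−6=u, w−7=p, j−8=b, x−9=o, k−10=a, c−11=r, p−12=d.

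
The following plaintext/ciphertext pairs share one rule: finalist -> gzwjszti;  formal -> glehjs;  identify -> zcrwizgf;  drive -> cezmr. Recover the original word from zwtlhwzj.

Each letter's alphabet position (a=0..z=25) is mapped through 15·x+9 mod 26 — an affine cipher.
Undoing it on zwtlhwzj: z(25)→7·(25−9)≡8=i; w(22)→7·(22−9)≡13=n; t(19)→7·(19−9)≡18=s; l(11)→7·(11−9)≡14=o; h(7)→7·(7−9)≡12=m; w(22)→7·(22−9)≡13=n; z(25)→7·(25−9)≡8=i; j(9)→7·(9−9)≡0=a (all mod 26).

insomnia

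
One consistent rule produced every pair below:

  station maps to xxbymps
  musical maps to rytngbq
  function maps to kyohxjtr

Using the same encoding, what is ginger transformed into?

Shifts by position in station: pos 0: s→x (+5), pos 1: t→x (+4), pos 2: a→b (+1), pos 3: t→y (+5), pos 4: i→m (+4), pos 5: o→p (+1) — repeating every 3. It's a Vigenère-style cipher with numeric key [5,4,1]: position i shifts by key[i mod 3].
For ginger: g+5=l, i+4=m, n+1=o, g+5=l, e+4=i, r+1=s.

lmolis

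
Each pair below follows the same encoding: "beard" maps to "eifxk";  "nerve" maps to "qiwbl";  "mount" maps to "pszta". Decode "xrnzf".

The shift increases by 1 at each position, starting from +3: 3, 4, 5, ….
Undoing it on xrnzf: x−3=u, r−4=n, n−5=i, z−6=t, f−7=y.

unity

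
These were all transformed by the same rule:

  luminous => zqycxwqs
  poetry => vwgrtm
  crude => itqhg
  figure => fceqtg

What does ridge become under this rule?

tcheg

Each letter's alphabet position (a=0..z=25) is mapped through 25·x+10 mod 26 — an affine cipher.
Applying it to ridge: r(17)→25·17+10≡19=t; i(8)→25·8+10≡2=c; d(3)→25·3+10≡7=h; g(6)→25·6+10≡4=e; e(4)→25·4+10≡6=g (all mod 26).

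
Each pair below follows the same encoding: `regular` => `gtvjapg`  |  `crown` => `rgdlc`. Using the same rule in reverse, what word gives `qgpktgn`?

Compare letters: r→g is +15, e→t is +15, g→v is +15 — a constant shift. Each letter is shifted forward by 15 in the alphabet (a Caesar shift of +15).
Reversing it on qgpktgn: q−15=b, g−15=r, p−15=a, k−15=v, t−15=e, g−15=r, n−15=y.

bravery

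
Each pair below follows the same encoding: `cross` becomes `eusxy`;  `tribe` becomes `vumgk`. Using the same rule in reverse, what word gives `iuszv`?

group

Letter i (0-indexed) is shifted by i+2, so successive shifts are 2, 3, 4, ….
Decoding iuszv: i−2=g, u−3=r, s−4=o, z−5=u, v−6=p.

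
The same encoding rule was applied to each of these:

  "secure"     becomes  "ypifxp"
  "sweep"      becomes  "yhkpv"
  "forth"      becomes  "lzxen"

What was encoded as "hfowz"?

built

Shifts by position in secure: pos 0: s→y (+6), pos 1: e→p (+11), pos 2: c→i (+6), pos 3: u→f (+11) — repeating every 2. It's a Vigenère-style cipher with numeric key [6,11]: position i shifts by key[i mod 2].
Undoing it on hfowz: h−6=b, f−11=u, o−6=i, w−11=l, z−6=t.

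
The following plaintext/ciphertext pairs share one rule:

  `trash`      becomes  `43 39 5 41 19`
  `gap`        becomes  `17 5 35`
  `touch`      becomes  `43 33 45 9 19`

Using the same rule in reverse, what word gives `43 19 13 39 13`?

there

The formula is n = 2×(alphabet index, a=1) + 3.
Reversing it on 43 19 13 39 13: 43→(43−3)÷2=20=t, 19→(19−3)÷2=8=h, 13→(13−3)÷2=5=e, 39→(39−3)÷2=18=r, 13→(13−3)÷2=5=e.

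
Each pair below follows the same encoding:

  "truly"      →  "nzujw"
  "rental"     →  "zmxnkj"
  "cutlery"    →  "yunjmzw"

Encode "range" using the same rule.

zkxam

t(19)→n(13) and r(17)→z(25) fit y≡7x+10 (mod 26); the inverse of 7 mod 26 is 15. This is an affine cipher: with a=0,…,z=25, each position x becomes (7x+10) mod 26.
Applying it to range: r(17)→7·17+10≡25=z; a(0)→7·0+10≡10=k; n(13)→7·13+10≡23=x; g(6)→7·6+10≡0=a; e(4)→7·4+10≡12=m (all mod 26).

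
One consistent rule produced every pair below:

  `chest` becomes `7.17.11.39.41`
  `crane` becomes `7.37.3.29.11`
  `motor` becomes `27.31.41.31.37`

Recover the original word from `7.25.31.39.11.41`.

c(#3)→7 and h(#8)→17: differences scale by 2, so n = 2·pos + 1. With a=1..z=26, the number is 2·pos + 1.
Undoing it on 7.25.31.39.11.41: 7→(7−1)÷2=3=c, 25→(25−1)÷2=12=l, 31→(31−1)÷2=15=o, 39→(39−1)÷2=19=s, 11→(11−1)÷2=5=e, 41→(41−1)÷2=20=t.

closet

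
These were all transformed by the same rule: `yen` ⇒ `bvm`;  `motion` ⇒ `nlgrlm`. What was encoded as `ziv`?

Each pair mirrors across the alphabet (y↔b, e↔v, n↔m): positions sum to 25. Letters are reflected about the middle of the alphabet (position → 25−position): Atbash.
Reversing it on ziv: z↔a, i↔r, v↔e.

are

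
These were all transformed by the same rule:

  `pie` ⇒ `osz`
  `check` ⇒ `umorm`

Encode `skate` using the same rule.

odkuc

The output letters match the input read backwards, each shifted +10: pie reversed is eip. Two steps: reverse the string, then apply a Caesar shift of +10.
On skate: reverse → etaks; then shift: e+10=o, t+10=d, a+10=k, k+10=u, s+10=c.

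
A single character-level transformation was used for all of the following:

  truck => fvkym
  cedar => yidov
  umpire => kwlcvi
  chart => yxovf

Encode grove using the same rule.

svgpi

t(19)→f(5) and r(17)→v(21) fit y≡5x+14 (mod 26); the inverse of 5 mod 26 is 21. This is an affine cipher: with a=0,…,z=25, each position x becomes (5x+14) mod 26.
On grove: g(6)→5·6+14≡18=s; r(17)→5·17+14≡21=v; o(14)→5·14+14≡6=g; v(21)→5·21+14≡15=p; e(4)→5·4+14≡8=i (all mod 26).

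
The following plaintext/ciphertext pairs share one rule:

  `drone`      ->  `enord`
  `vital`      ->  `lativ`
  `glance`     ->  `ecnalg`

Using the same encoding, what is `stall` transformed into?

llats

The output letters match the input read backwards: drone reversed is enord. It's just the letters in reverse order.
For stall: reverse → llats.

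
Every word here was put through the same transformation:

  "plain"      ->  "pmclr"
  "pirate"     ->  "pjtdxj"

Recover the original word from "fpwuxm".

fourth

In plain: p→p is +0, l→m is +1, a→c is +2, i→l is +3 — the shift increases by 1 each position. Each letter shifts forward by its position index (0, 1, 2, …) — the shift grows by one for each successive letter.
Decoding fpwuxm: f−0=f, p−1=o, w−2=u, u−3=r, x−4=t, m−5=h.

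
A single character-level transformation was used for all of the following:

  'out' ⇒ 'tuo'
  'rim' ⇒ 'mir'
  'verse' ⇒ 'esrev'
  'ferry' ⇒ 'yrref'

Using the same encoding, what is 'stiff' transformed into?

The output letters match the input read backwards: out reversed is tuo. The word is simply reversed.
On stiff: reverse → ffits.

ffits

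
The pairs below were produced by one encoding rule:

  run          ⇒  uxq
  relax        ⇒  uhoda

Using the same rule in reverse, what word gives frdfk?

coach

Compare letters: r→u is +3, u→x is +3, n→q is +3 — a constant shift. This is a Caesar cipher with shift 3.
Undoing it on frdfk: f−3=c, r−3=o, d−3=a, f−3=c, k−3=h.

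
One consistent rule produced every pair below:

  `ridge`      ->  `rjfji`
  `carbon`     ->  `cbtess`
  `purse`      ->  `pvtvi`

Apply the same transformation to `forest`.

fpthwy

Letter i (0-indexed) is shifted by i+0, so successive shifts are 0, 1, 2, ….
Applying it to forest: f+0=f, o+1=p, r+2=t, e+3=h, s+4=w, t+5=y.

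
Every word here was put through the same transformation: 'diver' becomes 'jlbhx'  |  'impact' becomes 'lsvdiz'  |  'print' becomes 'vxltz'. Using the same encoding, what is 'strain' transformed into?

The shift depends on letter class: consonant d→j is +6, but vowel i→l is +3. Vowels shift forward by 3 and consonants shift forward by 6.
On strain: s(cons)+6=y, t(cons)+6=z, r(cons)+6=x, a(vowel)+3=d, i(vowel)+3=l, n(cons)+6=t.

yzxdlt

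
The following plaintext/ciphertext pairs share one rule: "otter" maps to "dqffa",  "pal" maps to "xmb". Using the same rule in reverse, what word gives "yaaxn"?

Read the word backwards and shift each letter +12.
Decoding yaaxn: shift back: y−12=m, a−12=o, a−12=o, x−12=l, n−12=b → moolb; then reverse → bloom.

bloom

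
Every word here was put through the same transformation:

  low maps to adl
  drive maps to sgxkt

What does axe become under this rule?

pmt

Compare letters: l→a is +15, o→d is +15, w→l is +15 — a constant shift. This is a Caesar cipher with shift 15.
On axe: a+15=p, x+15=m, e+15=t.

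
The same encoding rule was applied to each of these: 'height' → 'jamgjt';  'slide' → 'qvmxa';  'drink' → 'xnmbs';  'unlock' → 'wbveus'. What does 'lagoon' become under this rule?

Treating letters as 0–25, the rule is x ↦ 3x + 14 (mod 26).
For lagoon: l(11)→3·11+14≡21=v; a(0)→3·0+14≡14=o; g(6)→3·6+14≡6=g; o(14)→3·14+14≡4=e; o(14)→3·14+14≡4=e; n(13)→3·13+14≡1=b (all mod 26).

vogeeb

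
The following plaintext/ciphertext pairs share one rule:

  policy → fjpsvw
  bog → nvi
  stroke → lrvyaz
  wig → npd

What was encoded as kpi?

The output letters match the input read backwards, each shifted +7: policy reversed is ycilop. Two steps: reverse the string, then apply a Caesar shift of +7.
Reversing it on kpi: shift back: k−7=d, p−7=i, i−7=b → dib; then reverse → bid.

bid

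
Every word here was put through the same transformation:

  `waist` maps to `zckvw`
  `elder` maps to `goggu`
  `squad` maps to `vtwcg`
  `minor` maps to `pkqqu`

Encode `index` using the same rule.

The shift depends on letter class: consonant w→z is +3, but vowel a→c is +2. Two shifts are in play — +2 for a/e/i/o/u, +3 for every other letter.
On index: i(vowel)+2=k, n(cons)+3=q, d(cons)+3=g, e(vowel)+2=g, x(cons)+3=a.

kqgga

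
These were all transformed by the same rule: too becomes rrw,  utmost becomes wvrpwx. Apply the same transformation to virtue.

hxwuly

Two steps: reverse the string, then apply a Caesar shift of +3.
On virtue: reverse → eutriv; then shift: e+3=h, u+3=x, t+3=w, r+3=u, i+3=l, v+3=y.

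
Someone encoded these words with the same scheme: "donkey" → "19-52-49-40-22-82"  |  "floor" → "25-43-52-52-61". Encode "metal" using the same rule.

46-22-67-10-43

d(#4)→19 and o(#15)→52: differences scale by 3, so n = 3·pos + 7. Each letter becomes 3×(its alphabet position, a=1..z=26) + 7.
On metal: m=13→46, e=5→22, t=20→67, a=1→10, l=12→43.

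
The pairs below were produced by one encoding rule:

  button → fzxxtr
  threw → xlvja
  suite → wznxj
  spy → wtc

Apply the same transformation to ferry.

jjvvc

Two shifts are in play — +5 for a/e/i/o/u, +4 for every other letter.
On ferry: f(cons)+4=j, e(vowel)+5=j, r(cons)+4=v, r(cons)+4=v, y(cons)+4=c.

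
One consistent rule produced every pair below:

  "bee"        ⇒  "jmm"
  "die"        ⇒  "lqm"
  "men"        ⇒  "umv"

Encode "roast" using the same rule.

zwiab

Each letter is shifted forward by 8 in the alphabet (a Caesar shift of +8).
Applying it to roast: r+8=z, o+8=w, a+8=i, s+8=a, t+8=b.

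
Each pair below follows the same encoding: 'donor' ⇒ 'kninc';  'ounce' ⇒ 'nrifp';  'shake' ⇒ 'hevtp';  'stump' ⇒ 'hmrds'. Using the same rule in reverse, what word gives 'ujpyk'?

Each letter's alphabet position (a=0..z=25) is mapped through 5·x+21 mod 26 — an affine cipher.
Undoing it on ujpyk: u(20)→21·(20−21)≡5=f; j(9)→21·(9−21)≡8=i; p(15)→21·(15−21)≡4=e; y(24)→21·(24−21)≡11=l; k(10)→21·(10−21)≡3=d (all mod 26).

field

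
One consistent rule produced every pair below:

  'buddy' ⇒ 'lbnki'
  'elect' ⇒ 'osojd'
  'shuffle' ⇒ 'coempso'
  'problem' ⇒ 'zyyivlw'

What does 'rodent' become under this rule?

Shifts by position in buddy: pos 0: b→l (+10), pos 1: u→b (+7), pos 2: d→n (+10), pos 3: d→k (+7) — repeating every 2. A repeating key of period 2 is used — shifts +10, +7 over and over.
For rodent: r+10=b, o+7=v, d+10=n, e+7=l, n+10=x, t+7=a.

bvnlxa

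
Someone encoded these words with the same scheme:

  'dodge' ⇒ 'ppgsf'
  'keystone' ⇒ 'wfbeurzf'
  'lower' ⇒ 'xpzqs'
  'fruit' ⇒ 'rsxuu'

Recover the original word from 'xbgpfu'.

Shifts by position in dodge: pos 0: d→p (+12), pos 1: o→p (+1), pos 2: d→g (+3), pos 3: g→s (+12), pos 4: e→f (+1) — repeating every 3. A repeating key of period 3 is used — shifts +12, +1, +3 over and over.
Undoing it on xbgpfu: x−12=l, b−1=a, g−3=d, p−12=d, f−1=e, u−3=r.

ladder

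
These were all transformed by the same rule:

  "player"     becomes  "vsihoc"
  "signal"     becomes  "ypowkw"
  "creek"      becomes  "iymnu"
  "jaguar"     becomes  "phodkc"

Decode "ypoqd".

Letter i (0-indexed) is shifted by i+6, so successive shifts are 6, 7, 8, ….
Decoding ypoqd: y−6=s, p−7=i, o−8=g, q−9=h, d−10=t.

sight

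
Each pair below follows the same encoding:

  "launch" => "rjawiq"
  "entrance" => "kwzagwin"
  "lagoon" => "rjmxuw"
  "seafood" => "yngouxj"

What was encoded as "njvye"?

Shifts by position in launch: pos 0: l→r (+6), pos 1: a→j (+9), pos 2: u→a (+6), pos 3: n→w (+9) — repeating every 2. The shifts repeat in a cycle of length 2: positions 0,1,… shift by +6, +9, then the pattern repeats.
Decoding njvye: n−6=h, j−9=a, v−6=p, y−9=p, e−6=y.

happy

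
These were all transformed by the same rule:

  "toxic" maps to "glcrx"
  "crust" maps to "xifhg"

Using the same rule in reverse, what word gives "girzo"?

Each pair mirrors across the alphabet (t↔g, o↔l, x↔c): positions sum to 25. Each letter is replaced by its mirror in the alphabet: a↔z, b↔y, c↔x, and so on (the Atbash cipher).
Undoing it on girzo: g↔t, i↔r, r↔i, z↔a, o↔l.

trial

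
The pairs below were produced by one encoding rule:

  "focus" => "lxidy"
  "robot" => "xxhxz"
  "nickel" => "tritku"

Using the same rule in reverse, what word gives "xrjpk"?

ridge

It's a Vigenère-style cipher with numeric key [6,9]: position i shifts by key[i mod 2].
Reversing it on xrjpk: x−6=r, r−9=i, j−6=d, p−9=g, k−6=e.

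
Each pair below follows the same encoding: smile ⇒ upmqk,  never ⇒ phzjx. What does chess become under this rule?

Each letter shifts forward by (position + 2), i.e. 2, 3, 4, … — the shift grows by one for each successive letter.
Applying it to chess: c+2=e, h+3=k, e+4=i, s+5=x, s+6=y.

ekixy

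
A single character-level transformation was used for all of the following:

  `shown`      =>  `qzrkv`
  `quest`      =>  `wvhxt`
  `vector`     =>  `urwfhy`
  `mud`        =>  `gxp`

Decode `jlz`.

wig

The output letters match the input read backwards, each shifted +3: shown reversed is nwohs. The word is reversed, then every letter is shifted forward by 3.
Undoing it on jlz: shift back: j−3=g, l−3=i, z−3=w → giw; then reverse → wig.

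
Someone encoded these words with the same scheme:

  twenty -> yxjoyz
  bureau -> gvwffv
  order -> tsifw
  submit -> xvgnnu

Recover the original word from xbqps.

Shifts by position in twenty: pos 0: t→y (+5), pos 1: w→x (+1), pos 2: e→j (+5), pos 3: n→o (+1) — repeating every 2. A repeating key of period 2 is used — shifts +5, +1 over and over.
Decoding xbqps: x−5=s, b−1=a, q−5=l, p−1=o, s−5=n.

salon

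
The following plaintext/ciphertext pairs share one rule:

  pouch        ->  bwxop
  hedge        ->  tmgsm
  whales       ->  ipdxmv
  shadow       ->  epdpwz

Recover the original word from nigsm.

Shifts by position in pouch: pos 0: p→b (+12), pos 1: o→w (+8), pos 2: u→x (+3), pos 3: c→o (+12), pos 4: h→p (+8) — repeating every 3. A repeating key of period 3 is used — shifts +12, +8, +3 over and over.
Reversing it on nigsm: n−12=b, i−8=a, g−3=d, s−12=g, m−8=e.

badge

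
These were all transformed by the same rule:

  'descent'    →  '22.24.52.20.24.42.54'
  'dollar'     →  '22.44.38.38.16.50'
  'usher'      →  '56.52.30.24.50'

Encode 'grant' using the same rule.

28.50.16.42.54

With a=1..z=26, the number is 2·pos + 14.
For grant: g=7→28, r=18→50, a=1→16, n=14→42, t=20→54.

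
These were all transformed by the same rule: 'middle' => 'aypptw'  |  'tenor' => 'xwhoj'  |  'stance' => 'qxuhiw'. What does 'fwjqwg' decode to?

Each letter's alphabet position (a=0..z=25) is mapped through 7·x+20 mod 26 — an affine cipher.
Undoing it on fwjqwg: f(5)→15·(5−20)≡9=j; w(22)→15·(22−20)≡4=e; j(9)→15·(9−20)≡17=r; q(16)→15·(16−20)≡18=s; w(22)→15·(22−20)≡4=e; g(6)→15·(6−20)≡24=y (all mod 26).

jersey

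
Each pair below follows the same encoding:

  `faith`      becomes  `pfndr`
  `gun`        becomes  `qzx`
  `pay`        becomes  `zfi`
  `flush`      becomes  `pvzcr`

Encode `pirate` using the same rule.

znbfdj

Two shifts are in play — +5 for a/e/i/o/u, +10 for every other letter.
Applying it to pirate: p(cons)+10=z, i(vowel)+5=n, r(cons)+10=b, a(vowel)+5=f, t(cons)+10=d, e(vowel)+5=j.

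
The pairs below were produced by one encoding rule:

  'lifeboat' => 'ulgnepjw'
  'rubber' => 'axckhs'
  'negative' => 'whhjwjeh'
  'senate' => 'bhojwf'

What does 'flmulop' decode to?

The shifts repeat in a cycle of length 3: positions 0,1,… shift by +9, +3, +1, then the pattern repeats.
Reversing it on flmulop: f−9=w, l−3=i, m−1=l, u−9=l, l−3=i, o−1=n, p−9=g.

willing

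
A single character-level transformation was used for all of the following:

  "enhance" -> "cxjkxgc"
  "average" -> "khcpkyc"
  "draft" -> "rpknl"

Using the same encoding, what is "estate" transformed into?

calklc

This is an affine cipher: with a=0,…,z=25, each position x becomes (11x+10) mod 26.
For estate: e(4)→11·4+10≡2=c; s(18)→11·18+10≡0=a; t(19)→11·19+10≡11=l; a(0)→11·0+10≡10=k; t(19)→11·19+10≡11=l; e(4)→11·4+10≡2=c (all mod 26).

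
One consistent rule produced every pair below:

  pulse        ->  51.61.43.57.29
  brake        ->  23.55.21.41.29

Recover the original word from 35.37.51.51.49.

With a=1..z=26, the number is 2·pos + 19.
Decoding 35.37.51.51.49: 35→(35−19)÷2=8=h, 37→(37−19)÷2=9=i, 51→(51−19)÷2=16=p, 51→(51−19)÷2=16=p, 49→(49−19)÷2=15=o.

hippo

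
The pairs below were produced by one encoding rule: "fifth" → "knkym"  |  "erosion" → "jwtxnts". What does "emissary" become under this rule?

jrnxxfwd

Compare letters: f→k is +5, i→n is +5, f→k is +5 — a constant shift. It's a constant shift of +5 (ROT5).
On emissary: e+5=j, m+5=r, i+5=n, s+5=x, s+5=x, a+5=f, r+5=w, y+5=d.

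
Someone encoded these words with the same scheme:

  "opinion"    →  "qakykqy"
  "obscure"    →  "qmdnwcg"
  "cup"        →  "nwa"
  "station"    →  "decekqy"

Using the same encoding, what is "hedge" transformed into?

sgorg

The shift depends on letter class: consonant p→a is +11, but vowel o→q is +2. Two shifts are in play — +2 for a/e/i/o/u, +11 for every other letter.
On hedge: h(cons)+11=s, e(vowel)+2=g, d(cons)+11=o, g(cons)+11=r, e(vowel)+2=g.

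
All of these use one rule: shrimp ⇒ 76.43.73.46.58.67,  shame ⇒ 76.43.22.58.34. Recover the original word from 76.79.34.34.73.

s(#19)→76 and h(#8)→43: differences scale by 3, so n = 3·pos + 19. With a=1..z=26, the number is 3·pos + 19.
Reversing it on 76.79.34.34.73: 76→(76−19)÷3=19=s, 79→(79−19)÷3=20=t, 34→(34−19)÷3=5=e, 34→(34−19)÷3=5=e, 73→(73−19)÷3=18=r.

steer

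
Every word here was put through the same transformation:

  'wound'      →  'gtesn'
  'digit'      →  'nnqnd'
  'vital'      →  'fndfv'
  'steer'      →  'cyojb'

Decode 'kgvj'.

able

It's a Vigenère-style cipher with numeric key [10,5]: position i shifts by key[i mod 2].
Decoding kgvj: k−10=a, g−5=b, v−10=l, j−5=e.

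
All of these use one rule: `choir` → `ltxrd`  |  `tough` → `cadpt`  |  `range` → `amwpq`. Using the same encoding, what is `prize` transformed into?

Shifts by position in choir: pos 0: c→l (+9), pos 1: h→t (+12), pos 2: o→x (+9), pos 3: i→r (+9), pos 4: r→d (+12) — repeating every 3. The shifts repeat in a cycle of length 3: positions 0,1,… shift by +9, +12, +9, then the pattern repeats.
For prize: p+9=y, r+12=d, i+9=r, z+9=i, e+12=q.

ydriq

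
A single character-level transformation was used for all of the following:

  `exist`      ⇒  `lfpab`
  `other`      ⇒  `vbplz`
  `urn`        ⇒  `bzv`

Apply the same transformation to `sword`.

aevzl

The shift depends on letter class: consonant x→f is +8, but vowel e→l is +7. Two shifts are in play — +7 for a/e/i/o/u, +8 for every other letter.
For sword: s(cons)+8=a, w(cons)+8=e, o(vowel)+7=v, r(cons)+8=z, d(cons)+8=l.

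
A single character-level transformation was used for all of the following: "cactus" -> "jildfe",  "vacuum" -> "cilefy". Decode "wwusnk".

In cactus: c→j is +7, a→i is +8, c→l is +9, t→d is +10 — the shift increases by 1 each position. Each letter shifts forward by (position + 7), i.e. 7, 8, 9, … — the shift grows by one for each successive letter.
Undoing it on wwusnk: w−7=p, w−8=o, u−9=l, s−10=i, n−11=c, k−12=y.

policy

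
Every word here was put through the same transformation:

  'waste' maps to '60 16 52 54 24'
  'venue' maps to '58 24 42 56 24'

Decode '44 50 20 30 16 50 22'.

w(#23)→60 and a(#1)→16: differences scale by 2, so n = 2·pos + 14. Each letter becomes 2×(its alphabet position, a=1..z=26) + 14.
Decoding 44 50 20 30 16 50 22: 44→(44−14)÷2=15=o, 50→(50−14)÷2=18=r, 20→(20−14)÷2=3=c, 30→(30−14)÷2=8=h, 16→(16−14)÷2=1=a, 50→(50−14)÷2=18=r, 22→(22−14)÷2=4=d.

orchard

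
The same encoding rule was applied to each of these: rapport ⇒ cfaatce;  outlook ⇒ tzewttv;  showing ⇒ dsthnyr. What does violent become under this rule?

gntwjye

The shift depends on letter class: consonant r→c is +11, but vowel a→f is +5. The rule splits by letter class: vowels +5, consonants +11.
On violent: v(cons)+11=g, i(vowel)+5=n, o(vowel)+5=t, l(cons)+11=w, e(vowel)+5=j, n(cons)+11=y, t(cons)+11=e.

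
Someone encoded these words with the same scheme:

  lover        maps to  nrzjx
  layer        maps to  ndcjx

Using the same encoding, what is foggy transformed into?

In lover: l→n is +2, o→r is +3, v→z is +4, e→j is +5 — the shift increases by 1 each position. The shift increases by 1 at each position, starting from +2: 2, 3, 4, ….
Applying it to foggy: f+2=h, o+3=r, g+4=k, g+5=l, y+6=e.

hrkle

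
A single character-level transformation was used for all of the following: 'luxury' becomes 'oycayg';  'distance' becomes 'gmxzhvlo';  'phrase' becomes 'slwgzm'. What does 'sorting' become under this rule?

vswzpvp

In luxury: l→o is +3, u→y is +4, x→c is +5, u→a is +6 — the shift increases by 1 each position. The shift increases by 1 at each position, starting from +3: 3, 4, 5, ….
On sorting: s+3=v, o+4=s, r+5=w, t+6=z, i+7=p, n+8=v, g+9=p.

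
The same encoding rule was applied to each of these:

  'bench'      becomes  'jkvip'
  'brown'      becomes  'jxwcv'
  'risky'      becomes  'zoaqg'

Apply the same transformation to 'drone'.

Shifts by position in bench: pos 0: b→j (+8), pos 1: e→k (+6), pos 2: n→v (+8), pos 3: c→i (+6) — repeating every 2. A repeating key of period 2 is used — shifts +8, +6 over and over.
On drone: d+8=l, r+6=x, o+8=w, n+6=t, e+8=m.

lxwtm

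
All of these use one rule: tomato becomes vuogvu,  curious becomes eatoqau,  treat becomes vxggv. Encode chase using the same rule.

encyg

A repeating key of period 2 is used — shifts +2, +6 over and over.
Applying it to chase: c+2=e, h+6=n, a+2=c, s+6=y, e+2=g.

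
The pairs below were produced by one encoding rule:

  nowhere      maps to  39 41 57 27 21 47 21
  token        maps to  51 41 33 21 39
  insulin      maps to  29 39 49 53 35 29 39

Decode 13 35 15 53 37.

Each letter becomes 2×(its alphabet position, a=1..z=26) + 11.
Reversing it on 13 35 15 53 37: 13→(13−11)÷2=1=a, 35→(35−11)÷2=12=l, 15→(15−11)÷2=2=b, 53→(53−11)÷2=21=u, 37→(37−11)÷2=13=m.

album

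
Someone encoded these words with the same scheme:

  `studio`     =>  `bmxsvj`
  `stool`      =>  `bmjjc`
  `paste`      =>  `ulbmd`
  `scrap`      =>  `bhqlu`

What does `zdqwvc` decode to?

s(18)→b(1) and t(19)→m(12) fit y≡11x+11 (mod 26); the inverse of 11 mod 26 is 19. Each letter's alphabet position (a=0..z=25) is mapped through 11·x+11 mod 26 — an affine cipher.
Reversing it on zdqwvc: z(25)→19·(25−11)≡6=g; d(3)→19·(3−11)≡4=e; q(16)→19·(16−11)≡17=r; w(22)→19·(22−11)≡1=b; v(21)→19·(21−11)≡8=i; c(2)→19·(2−11)≡11=l (all mod 26).

gerbil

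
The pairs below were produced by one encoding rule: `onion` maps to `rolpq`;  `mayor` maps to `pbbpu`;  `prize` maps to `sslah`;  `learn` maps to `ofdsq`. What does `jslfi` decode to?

Shifts by position in onion: pos 0: o→r (+3), pos 1: n→o (+1), pos 2: i→l (+3), pos 3: o→p (+1) — repeating every 2. The shifts repeat in a cycle of length 2: positions 0,1,… shift by +3, +1, then the pattern repeats.
Undoing it on jslfi: j−3=g, s−1=r, l−3=i, f−1=e, i−3=f.

grief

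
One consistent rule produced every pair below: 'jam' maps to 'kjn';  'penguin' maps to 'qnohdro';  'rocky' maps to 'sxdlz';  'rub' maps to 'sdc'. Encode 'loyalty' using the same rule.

Vowels shift forward by 9 and consonants shift forward by 1.
Applying it to loyalty: l(cons)+1=m, o(vowel)+9=x, y(cons)+1=z, a(vowel)+9=j, l(cons)+1=m, t(cons)+1=u, y(cons)+1=z.

mxzjmuz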